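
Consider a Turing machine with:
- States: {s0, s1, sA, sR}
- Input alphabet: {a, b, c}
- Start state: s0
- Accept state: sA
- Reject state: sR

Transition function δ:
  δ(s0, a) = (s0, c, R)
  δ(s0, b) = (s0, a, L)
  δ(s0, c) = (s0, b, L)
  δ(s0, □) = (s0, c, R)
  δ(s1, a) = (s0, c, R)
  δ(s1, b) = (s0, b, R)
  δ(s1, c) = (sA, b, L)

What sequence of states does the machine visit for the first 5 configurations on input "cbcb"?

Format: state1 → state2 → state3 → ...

Execution trace:
Initial: [s0]cbcb
Step 1: δ(s0, c) = (s0, b, L) → [s0]□bbcb
Step 2: δ(s0, □) = (s0, c, R) → c[s0]bbcb
Step 3: δ(s0, b) = (s0, a, L) → [s0]cabcb
Step 4: δ(s0, c) = (s0, b, L) → [s0]□babcb

State sequence: s0 → s0 → s0 → s0 → s0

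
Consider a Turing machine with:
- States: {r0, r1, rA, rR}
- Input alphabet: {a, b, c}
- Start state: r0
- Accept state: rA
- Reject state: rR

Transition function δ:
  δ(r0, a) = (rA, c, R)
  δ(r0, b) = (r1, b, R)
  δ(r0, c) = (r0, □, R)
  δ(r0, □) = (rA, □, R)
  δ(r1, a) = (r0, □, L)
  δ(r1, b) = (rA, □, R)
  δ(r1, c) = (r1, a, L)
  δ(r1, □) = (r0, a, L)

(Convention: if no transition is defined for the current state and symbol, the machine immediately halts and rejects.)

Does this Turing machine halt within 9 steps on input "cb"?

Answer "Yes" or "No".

Execution trace:
Initial: [r0]cb
Step 1: δ(r0, c) = (r0, □, R) → □[r0]b
Step 2: δ(r0, b) = (r1, b, R) → □b[r1]□
Step 3: δ(r1, □) = (r0, a, L) → □[r0]ba
Step 4: δ(r0, b) = (r1, b, R) → □b[r1]a
Step 5: δ(r1, a) = (r0, □, L) → □[r0]b□
Step 6: δ(r0, b) = (r1, b, R) → □b[r1]□
Step 7: δ(r1, □) = (r0, a, L) → □[r0]ba
Step 8: δ(r0, b) = (r1, b, R) → □b[r1]a
Step 9: δ(r1, a) = (r0, □, L) → □[r0]b□

The machine has not reached a halting state after 9 steps.
The machine did not halt within the 9-step bound.

Answer: No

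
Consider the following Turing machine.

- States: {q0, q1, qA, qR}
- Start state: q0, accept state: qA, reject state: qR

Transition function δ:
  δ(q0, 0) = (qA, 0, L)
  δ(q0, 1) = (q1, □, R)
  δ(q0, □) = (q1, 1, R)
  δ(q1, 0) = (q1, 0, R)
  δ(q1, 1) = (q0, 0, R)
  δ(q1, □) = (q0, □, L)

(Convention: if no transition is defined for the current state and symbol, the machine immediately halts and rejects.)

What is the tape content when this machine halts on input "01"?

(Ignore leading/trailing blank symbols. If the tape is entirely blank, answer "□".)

Execution trace:
Initial: [q0]01
Step 1: δ(q0, 0) = (qA, 0, L) → [qA]□01

The machine reaches the accept state qA and halts.

Final tape (ignoring leading/trailing blanks): 01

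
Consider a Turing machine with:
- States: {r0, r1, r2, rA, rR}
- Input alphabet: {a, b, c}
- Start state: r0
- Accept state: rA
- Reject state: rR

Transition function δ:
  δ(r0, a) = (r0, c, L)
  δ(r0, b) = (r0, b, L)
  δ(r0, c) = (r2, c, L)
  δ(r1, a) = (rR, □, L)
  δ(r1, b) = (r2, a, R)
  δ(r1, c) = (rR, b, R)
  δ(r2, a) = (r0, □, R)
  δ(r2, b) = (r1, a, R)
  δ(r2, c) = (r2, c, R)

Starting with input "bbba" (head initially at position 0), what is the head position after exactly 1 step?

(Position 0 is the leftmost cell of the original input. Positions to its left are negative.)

Execution trace (head position shown):
Step 0: [r0]bbba  (head at position 0)
Step 1: move left → [r0]□bbba  (head at position -1)

After 1 step, the head is at position -1.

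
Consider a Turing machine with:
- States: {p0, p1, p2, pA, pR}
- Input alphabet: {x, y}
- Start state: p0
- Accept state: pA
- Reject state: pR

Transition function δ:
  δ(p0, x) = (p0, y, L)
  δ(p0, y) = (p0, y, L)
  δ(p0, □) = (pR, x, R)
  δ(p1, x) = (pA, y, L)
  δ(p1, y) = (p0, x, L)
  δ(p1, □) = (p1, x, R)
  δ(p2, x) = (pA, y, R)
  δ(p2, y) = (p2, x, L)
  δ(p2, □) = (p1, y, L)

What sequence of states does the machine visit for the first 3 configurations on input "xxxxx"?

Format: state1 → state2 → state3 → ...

Execution trace:
Initial: [p0]xxxxx
Step 1: δ(p0, x) = (p0, y, L) → [p0]□yxxxx
Step 2: δ(p0, □) = (pR, x, R) → x[pR]yxxxx

The machine reaches the reject state pR and halts.

State sequence: p0 → p0 → pR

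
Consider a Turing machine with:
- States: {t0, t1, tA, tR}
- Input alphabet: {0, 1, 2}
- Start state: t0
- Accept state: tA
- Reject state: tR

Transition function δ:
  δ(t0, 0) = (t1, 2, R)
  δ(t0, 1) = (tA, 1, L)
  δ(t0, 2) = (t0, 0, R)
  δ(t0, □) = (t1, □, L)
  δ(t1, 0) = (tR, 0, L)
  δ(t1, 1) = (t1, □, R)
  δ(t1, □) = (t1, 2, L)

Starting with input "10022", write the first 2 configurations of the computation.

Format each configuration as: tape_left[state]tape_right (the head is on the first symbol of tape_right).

Transitions applied:
Step 1: δ(t0, 1) = (tA, 1, L)

The first 2 configurations are:
[t0]10022 ⊢ [tA]□10022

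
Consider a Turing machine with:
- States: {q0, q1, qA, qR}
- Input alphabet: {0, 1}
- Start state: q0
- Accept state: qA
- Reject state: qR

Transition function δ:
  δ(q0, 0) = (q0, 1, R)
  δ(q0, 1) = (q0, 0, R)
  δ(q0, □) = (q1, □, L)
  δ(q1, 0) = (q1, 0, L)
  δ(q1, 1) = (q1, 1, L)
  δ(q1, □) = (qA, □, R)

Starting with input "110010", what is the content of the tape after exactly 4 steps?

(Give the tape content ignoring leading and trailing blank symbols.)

Execution trace:
Initial: [q0]110010
Step 1: δ(q0, 1) = (q0, 0, R) → 0[q0]10010
Step 2: δ(q0, 1) = (q0, 0, R) → 00[q0]0010
Step 3: δ(q0, 0) = (q0, 1, R) → 001[q0]010
Step 4: δ(q0, 0) = (q0, 1, R) → 0011[q0]10

After 4 steps, the tape (ignoring leading/trailing blanks) is: 001110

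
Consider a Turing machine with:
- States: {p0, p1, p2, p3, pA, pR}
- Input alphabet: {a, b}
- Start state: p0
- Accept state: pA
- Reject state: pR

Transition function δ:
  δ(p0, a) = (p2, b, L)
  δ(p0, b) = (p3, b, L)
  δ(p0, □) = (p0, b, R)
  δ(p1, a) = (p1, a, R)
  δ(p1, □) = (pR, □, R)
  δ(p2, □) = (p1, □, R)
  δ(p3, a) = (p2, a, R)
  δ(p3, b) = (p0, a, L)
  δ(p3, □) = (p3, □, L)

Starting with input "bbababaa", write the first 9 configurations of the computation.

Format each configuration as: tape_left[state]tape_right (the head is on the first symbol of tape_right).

Transitions applied:
Step 1: δ(p0, b) = (p3, b, L)
Step 2: δ(p3, □) = (p3, □, L)
Step 3: δ(p3, □) = (p3, □, L)
Step 4: δ(p3, □) = (p3, □, L)
Step 5: δ(p3, □) = (p3, □, L)
Step 6: δ(p3, □) = (p3, □, L)
Step 7: δ(p3, □) = (p3, □, L)
Step 8: δ(p3, □) = (p3, □, L)

The first 9 configurations are:
[p0]bbababaa ⊢ [p3]□bbababaa ⊢ [p3]□□bbababaa ⊢ [p3]□□□bbababaa ⊢ [p3]□□□□bbababaa ⊢ [p3]□□□□□bbababaa ⊢ [p3]□□□□□□bbababaa ⊢ [p3]□□□□□□□bbababaa ⊢ [p3]□□□□□□□□bbababaa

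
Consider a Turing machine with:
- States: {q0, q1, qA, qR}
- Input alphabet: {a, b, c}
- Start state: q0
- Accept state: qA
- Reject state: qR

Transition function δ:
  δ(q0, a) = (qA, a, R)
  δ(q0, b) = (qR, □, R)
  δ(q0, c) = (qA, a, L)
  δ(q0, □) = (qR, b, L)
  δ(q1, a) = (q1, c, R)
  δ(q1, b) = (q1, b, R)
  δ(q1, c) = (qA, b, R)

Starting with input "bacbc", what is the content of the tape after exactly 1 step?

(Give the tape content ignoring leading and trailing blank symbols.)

Execution trace:
Initial: [q0]bacbc
Step 1: δ(q0, b) = (qR, □, R) → □[qR]acbc

The machine reaches the reject state qR and halts.

After 1 step, the tape (ignoring leading/trailing blanks) is: acbc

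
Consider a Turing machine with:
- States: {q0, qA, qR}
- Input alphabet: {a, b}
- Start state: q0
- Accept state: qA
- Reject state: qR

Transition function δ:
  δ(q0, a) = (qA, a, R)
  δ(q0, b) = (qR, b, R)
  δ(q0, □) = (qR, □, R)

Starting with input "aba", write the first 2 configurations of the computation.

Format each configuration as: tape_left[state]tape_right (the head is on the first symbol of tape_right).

Transitions applied:
Step 1: δ(q0, a) = (qA, a, R)

The first 2 configurations are:
[q0]aba ⊢ a[qA]ba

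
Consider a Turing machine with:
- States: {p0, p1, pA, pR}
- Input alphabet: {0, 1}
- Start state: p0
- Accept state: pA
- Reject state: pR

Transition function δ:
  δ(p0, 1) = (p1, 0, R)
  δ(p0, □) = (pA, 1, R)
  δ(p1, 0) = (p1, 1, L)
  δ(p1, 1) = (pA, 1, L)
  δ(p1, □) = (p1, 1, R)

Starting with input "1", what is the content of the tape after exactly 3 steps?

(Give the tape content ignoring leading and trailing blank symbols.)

Execution trace:
Initial: [p0]1
Step 1: δ(p0, 1) = (p1, 0, R) → 0[p1]□
Step 2: δ(p1, □) = (p1, 1, R) → 01[p1]□
Step 3: δ(p1, □) = (p1, 1, R) → 011[p1]□

After 3 steps, the tape (ignoring leading/trailing blanks) is: 011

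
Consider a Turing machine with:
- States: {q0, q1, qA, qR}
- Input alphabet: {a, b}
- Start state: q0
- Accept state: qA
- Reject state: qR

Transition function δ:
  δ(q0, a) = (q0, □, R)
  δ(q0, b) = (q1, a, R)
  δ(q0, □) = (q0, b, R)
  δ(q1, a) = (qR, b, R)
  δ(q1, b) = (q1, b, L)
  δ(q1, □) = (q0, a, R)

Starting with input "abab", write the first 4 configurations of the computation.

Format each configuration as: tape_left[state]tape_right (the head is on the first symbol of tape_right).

Transitions applied:
Step 1: δ(q0, a) = (q0, □, R)
Step 2: δ(q0, b) = (q1, a, R)
Step 3: δ(q1, a) = (qR, b, R)

The first 4 configurations are:
[q0]abab ⊢ □[q0]bab ⊢ □a[q1]ab ⊢ □ab[qR]b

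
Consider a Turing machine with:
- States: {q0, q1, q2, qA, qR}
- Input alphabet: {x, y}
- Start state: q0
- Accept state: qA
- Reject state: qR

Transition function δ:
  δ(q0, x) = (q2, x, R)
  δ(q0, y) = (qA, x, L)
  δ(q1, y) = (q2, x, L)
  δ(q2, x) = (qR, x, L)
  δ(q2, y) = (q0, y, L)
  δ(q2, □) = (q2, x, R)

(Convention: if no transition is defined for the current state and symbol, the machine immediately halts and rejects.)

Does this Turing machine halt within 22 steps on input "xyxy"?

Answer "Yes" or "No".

Execution trace:
Initial: [q0]xyxy
Step 1: δ(q0, x) = (q2, x, R) → x[q2]yxy
Step 2: δ(q2, y) = (q0, y, L) → [q0]xyxy
Step 3: δ(q0, x) = (q2, x, R) → x[q2]yxy
Step 4: δ(q2, y) = (q0, y, L) → [q0]xyxy
Step 5: δ(q0, x) = (q2, x, R) → x[q2]yxy
Step 6: δ(q2, y) = (q0, y, L) → [q0]xyxy
Step 7: δ(q0, x) = (q2, x, R) → x[q2]yxy
Step 8: δ(q2, y) = (q0, y, L) → [q0]xyxy
Step 9: δ(q0, x) = (q2, x, R) → x[q2]yxy
Step 10: δ(q2, y) = (q0, y, L) → [q0]xyxy
Step 11: δ(q0, x) = (q2, x, R) → x[q2]yxy
Step 12: δ(q2, y) = (q0, y, L) → [q0]xyxy
Step 13: δ(q0, x) = (q2, x, R) → x[q2]yxy
Step 14: δ(q2, y) = (q0, y, L) → [q0]xyxy
Step 15: δ(q0, x) = (q2, x, R) → x[q2]yxy
Step 16: δ(q2, y) = (q0, y, L) → [q0]xyxy
Step 17: δ(q0, x) = (q2, x, R) → x[q2]yxy
Step 18: δ(q2, y) = (q0, y, L) → [q0]xyxy
Step 19: δ(q0, x) = (q2, x, R) → x[q2]yxy
Step 20: δ(q2, y) = (q0, y, L) → [q0]xyxy
Step 21: δ(q0, x) = (q2, x, R) → x[q2]yxy
Step 22: δ(q2, y) = (q0, y, L) → [q0]xyxy

The machine has not reached a halting state after 22 steps.
The machine did not halt within the 22-step bound.

Answer: No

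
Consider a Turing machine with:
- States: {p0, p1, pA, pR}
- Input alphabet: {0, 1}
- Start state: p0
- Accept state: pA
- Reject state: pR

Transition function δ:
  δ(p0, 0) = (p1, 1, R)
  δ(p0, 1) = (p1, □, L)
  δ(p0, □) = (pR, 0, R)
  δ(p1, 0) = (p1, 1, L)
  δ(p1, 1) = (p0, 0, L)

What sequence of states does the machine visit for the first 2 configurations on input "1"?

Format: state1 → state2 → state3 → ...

Execution trace:
Initial: [p0]1
Step 1: δ(p0, 1) = (p1, □, L) → [p1]□□

No transition is defined for δ(p1, □). By convention the machine halts and rejects.

State sequence: p0 → p1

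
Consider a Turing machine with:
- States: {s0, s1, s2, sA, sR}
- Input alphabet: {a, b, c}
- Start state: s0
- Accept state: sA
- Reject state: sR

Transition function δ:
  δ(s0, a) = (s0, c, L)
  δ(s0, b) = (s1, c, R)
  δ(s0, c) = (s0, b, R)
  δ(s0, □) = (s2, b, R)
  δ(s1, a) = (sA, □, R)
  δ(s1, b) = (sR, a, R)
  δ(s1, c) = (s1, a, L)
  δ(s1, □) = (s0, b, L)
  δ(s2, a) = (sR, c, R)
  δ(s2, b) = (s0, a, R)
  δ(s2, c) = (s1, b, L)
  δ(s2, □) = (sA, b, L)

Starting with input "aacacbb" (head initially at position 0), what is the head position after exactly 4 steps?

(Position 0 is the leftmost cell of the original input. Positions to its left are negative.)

Execution trace (head position shown):
Step 0: [s0]aacacbb  (head at position 0)
Step 1: move left → [s0]□cacacbb  (head at position -1)
Step 2: move right → b[s2]cacacbb  (head at position 0)
Step 3: move left → [s1]bbacacbb  (head at position -1)
Step 4: move right → a[sR]bacacbb  (head at position 0)

After 4 steps, the head is at position 0.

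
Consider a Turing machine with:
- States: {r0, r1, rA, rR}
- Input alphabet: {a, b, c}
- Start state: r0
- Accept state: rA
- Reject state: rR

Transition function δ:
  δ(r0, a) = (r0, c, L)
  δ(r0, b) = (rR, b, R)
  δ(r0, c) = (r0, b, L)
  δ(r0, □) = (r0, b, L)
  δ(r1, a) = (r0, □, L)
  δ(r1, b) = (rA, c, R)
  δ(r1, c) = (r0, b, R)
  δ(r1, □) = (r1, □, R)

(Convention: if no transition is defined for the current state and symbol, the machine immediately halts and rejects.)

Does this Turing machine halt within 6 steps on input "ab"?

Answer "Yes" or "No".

Execution trace:
Initial: [r0]ab
Step 1: δ(r0, a) = (r0, c, L) → [r0]□cb
Step 2: δ(r0, □) = (r0, b, L) → [r0]□bcb
Step 3: δ(r0, □) = (r0, b, L) → [r0]□bbcb
Step 4: δ(r0, □) = (r0, b, L) → [r0]□bbbcb
Step 5: δ(r0, □) = (r0, b, L) → [r0]□bbbbcb
Step 6: δ(r0, □) = (r0, b, L) → [r0]□bbbbbcb

The machine has not reached a halting state after 6 steps.
The machine did not halt within the 6-step bound.

Answer: No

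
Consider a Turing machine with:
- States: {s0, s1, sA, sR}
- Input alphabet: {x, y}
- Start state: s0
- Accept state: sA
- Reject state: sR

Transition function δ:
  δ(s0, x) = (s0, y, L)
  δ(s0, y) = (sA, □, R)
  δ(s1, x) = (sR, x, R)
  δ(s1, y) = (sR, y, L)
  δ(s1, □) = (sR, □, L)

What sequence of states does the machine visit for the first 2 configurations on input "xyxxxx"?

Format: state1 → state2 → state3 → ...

Execution trace:
Initial: [s0]xyxxxx
Step 1: δ(s0, x) = (s0, y, L) → [s0]□yyxxxx

No transition is defined for δ(s0, □). By convention the machine halts and rejects.

State sequence: s0 → s0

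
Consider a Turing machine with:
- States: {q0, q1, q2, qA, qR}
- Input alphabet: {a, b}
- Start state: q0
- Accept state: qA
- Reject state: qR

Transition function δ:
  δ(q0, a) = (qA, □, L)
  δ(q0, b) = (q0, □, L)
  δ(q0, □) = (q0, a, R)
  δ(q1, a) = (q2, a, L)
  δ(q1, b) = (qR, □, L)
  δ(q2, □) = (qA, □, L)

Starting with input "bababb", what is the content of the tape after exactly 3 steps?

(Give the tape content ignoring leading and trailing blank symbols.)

Execution trace:
Initial: [q0]bababb
Step 1: δ(q0, b) = (q0, □, L) → [q0]□□ababb
Step 2: δ(q0, □) = (q0, a, R) → a[q0]□ababb
Step 3: δ(q0, □) = (q0, a, R) → aa[q0]ababb

After 3 steps, the tape (ignoring leading/trailing blanks) is: aaababb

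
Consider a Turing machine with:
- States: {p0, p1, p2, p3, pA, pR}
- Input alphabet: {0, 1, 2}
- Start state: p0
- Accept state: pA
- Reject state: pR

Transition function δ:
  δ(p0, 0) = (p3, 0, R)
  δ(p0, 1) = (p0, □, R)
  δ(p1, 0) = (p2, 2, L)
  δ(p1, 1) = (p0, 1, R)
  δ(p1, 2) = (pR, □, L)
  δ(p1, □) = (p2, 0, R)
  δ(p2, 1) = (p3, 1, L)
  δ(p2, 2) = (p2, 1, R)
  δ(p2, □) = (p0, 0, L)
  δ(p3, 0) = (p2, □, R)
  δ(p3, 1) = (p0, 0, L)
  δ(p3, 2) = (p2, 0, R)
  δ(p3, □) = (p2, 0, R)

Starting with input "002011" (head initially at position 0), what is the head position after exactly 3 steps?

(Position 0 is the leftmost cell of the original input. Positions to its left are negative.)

Execution trace (head position shown):
Step 0: [p0]002011  (head at position 0)
Step 1: move right → 0[p3]02011  (head at position 1)
Step 2: move right → 0□[p2]2011  (head at position 2)
Step 3: move right → 0□1[p2]011  (head at position 3)

After 3 steps, the head is at position 3.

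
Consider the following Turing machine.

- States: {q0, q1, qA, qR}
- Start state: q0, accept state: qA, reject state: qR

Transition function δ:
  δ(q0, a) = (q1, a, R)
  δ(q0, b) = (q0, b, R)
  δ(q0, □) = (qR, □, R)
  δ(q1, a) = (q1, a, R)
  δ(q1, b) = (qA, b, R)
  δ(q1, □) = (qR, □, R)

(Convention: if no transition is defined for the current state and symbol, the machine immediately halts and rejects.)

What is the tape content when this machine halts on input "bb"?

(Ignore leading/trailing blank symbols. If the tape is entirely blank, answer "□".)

Execution trace:
Initial: [q0]bb
Step 1: δ(q0, b) = (q0, b, R) → b[q0]b
Step 2: δ(q0, b) = (q0, b, R) → bb[q0]□
Step 3: δ(q0, □) = (qR, □, R) → bb□[qR]□

The machine reaches the reject state qR and halts.

Final tape (ignoring leading/trailing blanks): bb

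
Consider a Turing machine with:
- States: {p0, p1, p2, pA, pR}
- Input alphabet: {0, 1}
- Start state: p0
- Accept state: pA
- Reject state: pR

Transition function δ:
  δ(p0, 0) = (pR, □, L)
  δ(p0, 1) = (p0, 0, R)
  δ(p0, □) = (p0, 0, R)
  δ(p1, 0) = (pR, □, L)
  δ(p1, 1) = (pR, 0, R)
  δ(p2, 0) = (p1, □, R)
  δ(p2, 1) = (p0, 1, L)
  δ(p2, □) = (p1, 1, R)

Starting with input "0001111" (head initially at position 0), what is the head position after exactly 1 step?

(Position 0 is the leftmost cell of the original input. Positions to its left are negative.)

Execution trace (head position shown):
Step 0: [p0]0001111  (head at position 0)
Step 1: move left → [pR]□□001111  (head at position -1)

After 1 step, the head is at position -1.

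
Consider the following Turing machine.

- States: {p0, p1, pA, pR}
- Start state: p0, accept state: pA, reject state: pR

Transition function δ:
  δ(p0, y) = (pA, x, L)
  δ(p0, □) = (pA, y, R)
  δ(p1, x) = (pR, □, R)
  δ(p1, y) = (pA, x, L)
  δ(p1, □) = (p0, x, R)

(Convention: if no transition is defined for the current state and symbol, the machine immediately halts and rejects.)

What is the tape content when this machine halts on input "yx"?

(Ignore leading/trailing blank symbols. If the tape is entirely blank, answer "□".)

Execution trace:
Initial: [p0]yx
Step 1: δ(p0, y) = (pA, x, L) → [pA]□xx

The machine reaches the accept state pA and halts.

Final tape (ignoring leading/trailing blanks): xx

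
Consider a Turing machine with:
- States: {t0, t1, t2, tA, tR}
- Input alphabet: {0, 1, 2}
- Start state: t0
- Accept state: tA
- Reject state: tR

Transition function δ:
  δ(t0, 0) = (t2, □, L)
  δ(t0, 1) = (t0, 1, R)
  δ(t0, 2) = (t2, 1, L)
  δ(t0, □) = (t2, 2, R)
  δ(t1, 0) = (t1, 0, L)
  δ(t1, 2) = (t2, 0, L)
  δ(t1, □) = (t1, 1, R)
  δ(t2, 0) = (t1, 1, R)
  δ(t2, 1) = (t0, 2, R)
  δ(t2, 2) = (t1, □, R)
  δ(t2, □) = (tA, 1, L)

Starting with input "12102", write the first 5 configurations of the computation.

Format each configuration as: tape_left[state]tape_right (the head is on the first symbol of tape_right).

Transitions applied:
Step 1: δ(t0, 1) = (t0, 1, R)
Step 2: δ(t0, 2) = (t2, 1, L)
Step 3: δ(t2, 1) = (t0, 2, R)
Step 4: δ(t0, 1) = (t0, 1, R)

The first 5 configurations are:
[t0]12102 ⊢ 1[t0]2102 ⊢ [t2]11102 ⊢ 2[t0]1102 ⊢ 21[t0]102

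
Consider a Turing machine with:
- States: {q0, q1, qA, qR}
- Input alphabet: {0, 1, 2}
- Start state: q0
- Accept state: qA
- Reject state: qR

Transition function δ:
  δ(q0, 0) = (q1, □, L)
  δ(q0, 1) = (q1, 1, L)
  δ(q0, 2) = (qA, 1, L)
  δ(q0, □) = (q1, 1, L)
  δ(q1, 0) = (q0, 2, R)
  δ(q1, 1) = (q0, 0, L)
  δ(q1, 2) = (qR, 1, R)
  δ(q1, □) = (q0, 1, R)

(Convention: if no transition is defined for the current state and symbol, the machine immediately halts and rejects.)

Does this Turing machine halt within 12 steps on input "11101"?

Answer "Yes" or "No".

Execution trace:
Initial: [q0]11101
Step 1: δ(q0, 1) = (q1, 1, L) → [q1]□11101
Step 2: δ(q1, □) = (q0, 1, R) → 1[q0]11101
Step 3: δ(q0, 1) = (q1, 1, L) → [q1]111101
Step 4: δ(q1, 1) = (q0, 0, L) → [q0]□011101
Step 5: δ(q0, □) = (q1, 1, L) → [q1]□1011101
Step 6: δ(q1, □) = (q0, 1, R) → 1[q0]1011101
Step 7: δ(q0, 1) = (q1, 1, L) → [q1]11011101
Step 8: δ(q1, 1) = (q0, 0, L) → [q0]□01011101
Step 9: δ(q0, □) = (q1, 1, L) → [q1]□101011101
Step 10: δ(q1, □) = (q0, 1, R) → 1[q0]101011101
Step 11: δ(q0, 1) = (q1, 1, L) → [q1]1101011101
Step 12: δ(q1, 1) = (q0, 0, L) → [q0]□0101011101

The machine has not reached a halting state after 12 steps.
The machine did not halt within the 12-step bound.

Answer: No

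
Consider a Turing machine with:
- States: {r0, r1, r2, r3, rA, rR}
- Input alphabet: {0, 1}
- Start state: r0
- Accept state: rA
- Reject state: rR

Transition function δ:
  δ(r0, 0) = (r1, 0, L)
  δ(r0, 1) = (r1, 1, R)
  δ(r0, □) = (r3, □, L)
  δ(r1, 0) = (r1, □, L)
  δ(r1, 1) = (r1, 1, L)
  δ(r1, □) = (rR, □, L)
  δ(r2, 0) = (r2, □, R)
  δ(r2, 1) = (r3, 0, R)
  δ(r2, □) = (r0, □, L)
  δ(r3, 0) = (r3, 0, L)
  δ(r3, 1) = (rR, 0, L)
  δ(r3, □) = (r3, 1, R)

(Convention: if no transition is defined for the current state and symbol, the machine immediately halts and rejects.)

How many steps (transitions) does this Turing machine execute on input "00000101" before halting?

Execution trace:
Initial: [r0]00000101
Step 1: δ(r0, 0) = (r1, 0, L) → [r1]□00000101
Step 2: δ(r1, □) = (rR, □, L) → [rR]□□00000101

The machine reaches the reject state rR and halts.

The machine executed 2 steps before halting.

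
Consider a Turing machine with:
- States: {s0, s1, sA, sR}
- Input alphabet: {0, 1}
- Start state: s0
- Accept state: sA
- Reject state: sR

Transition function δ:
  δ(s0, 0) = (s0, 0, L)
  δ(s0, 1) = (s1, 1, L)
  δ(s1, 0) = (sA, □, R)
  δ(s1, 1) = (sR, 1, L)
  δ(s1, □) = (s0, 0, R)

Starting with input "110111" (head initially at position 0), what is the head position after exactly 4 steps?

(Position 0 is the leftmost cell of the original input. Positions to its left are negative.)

Execution trace (head position shown):
Step 0: [s0]110111  (head at position 0)
Step 1: move left → [s1]□110111  (head at position -1)
Step 2: move right → 0[s0]110111  (head at position 0)
Step 3: move left → [s1]0110111  (head at position -1)
Step 4: move right → □[sA]110111  (head at position 0)

After 4 steps, the head is at position 0.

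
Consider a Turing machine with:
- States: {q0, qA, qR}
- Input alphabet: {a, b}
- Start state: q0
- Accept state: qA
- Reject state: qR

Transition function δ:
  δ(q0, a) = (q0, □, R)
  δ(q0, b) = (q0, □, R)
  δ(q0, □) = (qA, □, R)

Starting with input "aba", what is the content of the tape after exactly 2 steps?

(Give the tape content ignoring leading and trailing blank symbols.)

Execution trace:
Initial: [q0]aba
Step 1: δ(q0, a) = (q0, □, R) → □[q0]ba
Step 2: δ(q0, b) = (q0, □, R) → □□[q0]a

After 2 steps, the tape (ignoring leading/trailing blanks) is: a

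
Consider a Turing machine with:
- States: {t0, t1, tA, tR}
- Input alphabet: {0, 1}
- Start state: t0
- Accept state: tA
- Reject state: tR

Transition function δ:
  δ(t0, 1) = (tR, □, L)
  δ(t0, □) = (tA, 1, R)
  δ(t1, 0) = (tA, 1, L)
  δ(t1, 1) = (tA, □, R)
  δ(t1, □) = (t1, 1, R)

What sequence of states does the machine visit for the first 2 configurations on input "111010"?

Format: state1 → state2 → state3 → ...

Execution trace:
Initial: [t0]111010
Step 1: δ(t0, 1) = (tR, □, L) → [tR]□□11010

The machine reaches the reject state tR and halts.

State sequence: t0 → tR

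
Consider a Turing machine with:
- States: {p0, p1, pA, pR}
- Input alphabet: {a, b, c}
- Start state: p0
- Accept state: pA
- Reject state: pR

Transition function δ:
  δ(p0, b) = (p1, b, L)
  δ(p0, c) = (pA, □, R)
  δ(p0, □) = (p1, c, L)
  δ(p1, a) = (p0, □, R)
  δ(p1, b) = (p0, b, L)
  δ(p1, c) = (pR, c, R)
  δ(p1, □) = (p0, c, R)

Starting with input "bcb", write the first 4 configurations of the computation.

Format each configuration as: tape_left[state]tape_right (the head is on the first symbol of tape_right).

Transitions applied:
Step 1: δ(p0, b) = (p1, b, L)
Step 2: δ(p1, □) = (p0, c, R)
Step 3: δ(p0, b) = (p1, b, L)

The first 4 configurations are:
[p0]bcb ⊢ [p1]□bcb ⊢ c[p0]bcb ⊢ [p1]cbcb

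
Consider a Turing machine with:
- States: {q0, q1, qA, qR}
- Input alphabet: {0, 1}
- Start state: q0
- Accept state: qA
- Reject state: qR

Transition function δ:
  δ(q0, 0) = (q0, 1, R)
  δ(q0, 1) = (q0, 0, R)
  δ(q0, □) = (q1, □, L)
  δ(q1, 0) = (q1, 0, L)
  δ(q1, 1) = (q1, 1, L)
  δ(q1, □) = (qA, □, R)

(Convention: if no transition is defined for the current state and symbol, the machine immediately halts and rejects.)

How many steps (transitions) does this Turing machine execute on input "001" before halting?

Execution trace:
Initial: [q0]001
Step 1: δ(q0, 0) = (q0, 1, R) → 1[q0]01
Step 2: δ(q0, 0) = (q0, 1, R) → 11[q0]1
Step 3: δ(q0, 1) = (q0, 0, R) → 110[q0]□
Step 4: δ(q0, □) = (q1, □, L) → 11[q1]0□
Step 5: δ(q1, 0) = (q1, 0, L) → 1[q1]10□
Step 6: δ(q1, 1) = (q1, 1, L) → [q1]110□
Step 7: δ(q1, 1) = (q1, 1, L) → [q1]□110□
Step 8: δ(q1, □) = (qA, □, R) → □[qA]110□

The machine reaches the accept state qA and halts.

The machine executed 8 steps before halting.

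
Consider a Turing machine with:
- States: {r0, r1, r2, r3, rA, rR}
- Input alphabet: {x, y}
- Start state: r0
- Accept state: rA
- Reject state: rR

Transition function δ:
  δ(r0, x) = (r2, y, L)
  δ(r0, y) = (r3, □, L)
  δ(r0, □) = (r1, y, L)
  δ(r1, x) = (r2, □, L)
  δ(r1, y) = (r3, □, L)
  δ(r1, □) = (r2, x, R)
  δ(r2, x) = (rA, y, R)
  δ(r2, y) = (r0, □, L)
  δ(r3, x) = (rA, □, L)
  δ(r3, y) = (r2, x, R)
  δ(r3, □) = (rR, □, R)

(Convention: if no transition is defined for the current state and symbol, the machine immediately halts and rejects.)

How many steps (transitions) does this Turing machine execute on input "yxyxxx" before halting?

Execution trace:
Initial: [r0]yxyxxx
Step 1: δ(r0, y) = (r3, □, L) → [r3]□□xyxxx
Step 2: δ(r3, □) = (rR, □, R) → □[rR]□xyxxx

The machine reaches the reject state rR and halts.

The machine executed 2 steps before halting.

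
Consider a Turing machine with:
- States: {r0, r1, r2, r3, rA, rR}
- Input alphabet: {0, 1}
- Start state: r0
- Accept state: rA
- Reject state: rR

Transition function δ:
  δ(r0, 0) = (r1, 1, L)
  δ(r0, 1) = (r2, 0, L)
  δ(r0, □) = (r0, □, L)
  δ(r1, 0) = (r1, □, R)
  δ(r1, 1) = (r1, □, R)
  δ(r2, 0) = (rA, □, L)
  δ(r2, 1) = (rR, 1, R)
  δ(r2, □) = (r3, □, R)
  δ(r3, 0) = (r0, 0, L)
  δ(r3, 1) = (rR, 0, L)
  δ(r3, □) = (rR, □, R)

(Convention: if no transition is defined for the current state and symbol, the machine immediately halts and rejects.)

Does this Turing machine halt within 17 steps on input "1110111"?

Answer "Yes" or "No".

Execution trace:
Initial: [r0]1110111
Step 1: δ(r0, 1) = (r2, 0, L) → [r2]□0110111
Step 2: δ(r2, □) = (r3, □, R) → □[r3]0110111
Step 3: δ(r3, 0) = (r0, 0, L) → [r0]□0110111
Step 4: δ(r0, □) = (r0, □, L) → [r0]□□0110111
Step 5: δ(r0, □) = (r0, □, L) → [r0]□□□0110111
Step 6: δ(r0, □) = (r0, □, L) → [r0]□□□□0110111
Step 7: δ(r0, □) = (r0, □, L) → [r0]□□□□□0110111
Step 8: δ(r0, □) = (r0, □, L) → [r0]□□□□□□0110111
Step 9: δ(r0, □) = (r0, □, L) → [r0]□□□□□□□0110111
Step 10: δ(r0, □) = (r0, □, L) → [r0]□□□□□□□□0110111
Step 11: δ(r0, □) = (r0, □, L) → [r0]□□□□□□□□□0110111
Step 12: δ(r0, □) = (r0, □, L) → [r0]□□□□□□□□□□0110111
Step 13: δ(r0, □) = (r0, □, L) → [r0]□□□□□□□□□□□0110111
Step 14: δ(r0, □) = (r0, □, L) → [r0]□□□□□□□□□□□□0110111
Step 15: δ(r0, □) = (r0, □, L) → [r0]□□□□□□□□□□□□□0110111
Step 16: δ(r0, □) = (r0, □, L) → [r0]□□□□□□□□□□□□□□0110111
Step 17: δ(r0, □) = (r0, □, L) → [r0]□□□□□□□□□□□□□□□0110111

The machine has not reached a halting state after 17 steps.
The machine did not halt within the 17-step bound.

Answer: No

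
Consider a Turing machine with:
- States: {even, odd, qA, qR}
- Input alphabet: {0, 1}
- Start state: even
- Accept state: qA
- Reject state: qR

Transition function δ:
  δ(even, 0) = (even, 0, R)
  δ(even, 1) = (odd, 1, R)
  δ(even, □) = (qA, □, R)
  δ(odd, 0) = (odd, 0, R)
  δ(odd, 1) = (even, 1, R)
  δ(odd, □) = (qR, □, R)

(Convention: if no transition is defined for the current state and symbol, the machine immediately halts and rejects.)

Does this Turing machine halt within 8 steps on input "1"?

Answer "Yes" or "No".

Execution trace:
Initial: [even]1
Step 1: δ(even, 1) = (odd, 1, R) → 1[odd]□
Step 2: δ(odd, □) = (qR, □, R) → 1□[qR]□

The machine reaches the reject state qR and halts.
The machine halted after 2 steps (within the 8-step bound).

Answer: Yes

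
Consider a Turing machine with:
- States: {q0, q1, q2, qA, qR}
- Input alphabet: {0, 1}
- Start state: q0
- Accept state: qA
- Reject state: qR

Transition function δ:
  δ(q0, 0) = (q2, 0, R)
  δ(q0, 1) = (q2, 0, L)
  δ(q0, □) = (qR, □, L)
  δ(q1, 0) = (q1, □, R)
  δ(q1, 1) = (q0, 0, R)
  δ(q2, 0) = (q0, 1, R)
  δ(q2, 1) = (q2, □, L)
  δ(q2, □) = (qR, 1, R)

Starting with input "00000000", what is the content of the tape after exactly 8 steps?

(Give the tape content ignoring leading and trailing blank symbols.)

Execution trace:
Initial: [q0]00000000
Step 1: δ(q0, 0) = (q2, 0, R) → 0[q2]0000000
Step 2: δ(q2, 0) = (q0, 1, R) → 01[q0]000000
Step 3: δ(q0, 0) = (q2, 0, R) → 010[q2]00000
Step 4: δ(q2, 0) = (q0, 1, R) → 0101[q0]0000
Step 5: δ(q0, 0) = (q2, 0, R) → 01010[q2]000
Step 6: δ(q2, 0) = (q0, 1, R) → 010101[q0]00
Step 7: δ(q0, 0) = (q2, 0, R) → 0101010[q2]0
Step 8: δ(q2, 0) = (q0, 1, R) → 01010101[q0]□

After 8 steps, the tape (ignoring leading/trailing blanks) is: 01010101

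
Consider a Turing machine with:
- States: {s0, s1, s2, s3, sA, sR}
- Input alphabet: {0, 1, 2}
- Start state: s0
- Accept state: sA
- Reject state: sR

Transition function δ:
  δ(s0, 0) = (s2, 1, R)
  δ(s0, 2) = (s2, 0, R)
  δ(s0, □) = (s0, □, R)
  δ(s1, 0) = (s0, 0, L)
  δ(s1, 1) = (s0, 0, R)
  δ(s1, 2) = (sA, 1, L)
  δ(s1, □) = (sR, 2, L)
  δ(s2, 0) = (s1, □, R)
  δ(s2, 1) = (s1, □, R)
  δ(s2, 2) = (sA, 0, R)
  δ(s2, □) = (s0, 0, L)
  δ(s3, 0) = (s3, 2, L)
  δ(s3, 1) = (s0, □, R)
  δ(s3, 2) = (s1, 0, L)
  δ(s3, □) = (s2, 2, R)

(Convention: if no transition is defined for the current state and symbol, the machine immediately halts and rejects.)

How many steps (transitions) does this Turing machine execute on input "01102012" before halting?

Execution trace:
Initial: [s0]01102012
Step 1: δ(s0, 0) = (s2, 1, R) → 1[s2]1102012
Step 2: δ(s2, 1) = (s1, □, R) → 1□[s1]102012
Step 3: δ(s1, 1) = (s0, 0, R) → 1□0[s0]02012
Step 4: δ(s0, 0) = (s2, 1, R) → 1□01[s2]2012
Step 5: δ(s2, 2) = (sA, 0, R) → 1□010[sA]012

The machine reaches the accept state sA and halts.

The machine executed 5 steps before halting.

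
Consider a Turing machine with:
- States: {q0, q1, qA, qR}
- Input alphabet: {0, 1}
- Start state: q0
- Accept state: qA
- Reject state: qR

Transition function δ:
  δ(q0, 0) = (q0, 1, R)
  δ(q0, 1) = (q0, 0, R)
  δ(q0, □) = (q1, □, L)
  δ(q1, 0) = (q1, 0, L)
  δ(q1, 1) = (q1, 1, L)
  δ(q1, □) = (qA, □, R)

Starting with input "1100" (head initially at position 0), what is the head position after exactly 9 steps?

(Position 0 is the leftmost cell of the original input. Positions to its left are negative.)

Execution trace (head position shown):
Step 0: [q0]1100  (head at position 0)
Step 1: move right → 0[q0]100  (head at position 1)
Step 2: move right → 00[q0]00  (head at position 2)
Step 3: move right → 001[q0]0  (head at position 3)
Step 4: move right → 0011[q0]□  (head at position 4)
Step 5: move left → 001[q1]1□  (head at position 3)
Step 6: move left → 00[q1]11□  (head at position 2)
Step 7: move left → 0[q1]011□  (head at position 1)
Step 8: move left → [q1]0011□  (head at position 0)
Step 9: move left → [q1]□0011□  (head at position -1)

After 9 steps, the head is at position -1.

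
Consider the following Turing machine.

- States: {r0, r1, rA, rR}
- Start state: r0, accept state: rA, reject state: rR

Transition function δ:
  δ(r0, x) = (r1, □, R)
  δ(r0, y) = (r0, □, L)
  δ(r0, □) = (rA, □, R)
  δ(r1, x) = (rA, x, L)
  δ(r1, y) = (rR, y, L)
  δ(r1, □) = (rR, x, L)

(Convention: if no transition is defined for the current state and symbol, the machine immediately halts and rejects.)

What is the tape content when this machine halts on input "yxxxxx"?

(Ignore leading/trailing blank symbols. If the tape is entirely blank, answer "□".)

Execution trace:
Initial: [r0]yxxxxx
Step 1: δ(r0, y) = (r0, □, L) → [r0]□□xxxxx
Step 2: δ(r0, □) = (rA, □, R) → □[rA]□xxxxx

The machine reaches the accept state rA and halts.

Final tape (ignoring leading/trailing blanks): xxxxx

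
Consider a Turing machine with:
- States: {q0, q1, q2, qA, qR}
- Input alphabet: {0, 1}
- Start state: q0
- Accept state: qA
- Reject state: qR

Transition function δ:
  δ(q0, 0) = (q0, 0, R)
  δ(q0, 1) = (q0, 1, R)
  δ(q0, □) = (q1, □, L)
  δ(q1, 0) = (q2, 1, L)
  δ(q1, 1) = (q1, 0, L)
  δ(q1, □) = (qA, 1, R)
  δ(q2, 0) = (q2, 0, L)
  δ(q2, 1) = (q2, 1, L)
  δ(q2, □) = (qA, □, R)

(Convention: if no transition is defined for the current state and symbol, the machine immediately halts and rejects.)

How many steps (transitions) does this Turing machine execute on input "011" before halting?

Execution trace:
Initial: [q0]011
Step 1: δ(q0, 0) = (q0, 0, R) → 0[q0]11
Step 2: δ(q0, 1) = (q0, 1, R) → 01[q0]1
Step 3: δ(q0, 1) = (q0, 1, R) → 011[q0]□
Step 4: δ(q0, □) = (q1, □, L) → 01[q1]1□
Step 5: δ(q1, 1) = (q1, 0, L) → 0[q1]10□
Step 6: δ(q1, 1) = (q1, 0, L) → [q1]000□
Step 7: δ(q1, 0) = (q2, 1, L) → [q2]□100□
Step 8: δ(q2, □) = (qA, □, R) → □[qA]100□

The machine reaches the accept state qA and halts.

The machine executed 8 steps before halting.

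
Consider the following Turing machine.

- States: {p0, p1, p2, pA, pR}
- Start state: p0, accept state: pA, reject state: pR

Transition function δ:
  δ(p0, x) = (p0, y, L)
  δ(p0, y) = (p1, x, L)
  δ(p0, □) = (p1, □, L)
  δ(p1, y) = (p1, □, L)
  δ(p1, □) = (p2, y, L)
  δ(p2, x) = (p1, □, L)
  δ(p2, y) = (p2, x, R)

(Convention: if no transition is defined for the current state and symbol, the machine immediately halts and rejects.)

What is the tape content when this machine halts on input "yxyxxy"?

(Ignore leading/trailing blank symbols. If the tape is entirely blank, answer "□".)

Execution trace:
Initial: [p0]yxyxxy
Step 1: δ(p0, y) = (p1, x, L) → [p1]□xxyxxy
Step 2: δ(p1, □) = (p2, y, L) → [p2]□yxxyxxy

No transition is defined for δ(p2, □). By convention the machine halts and rejects.

Final tape (ignoring leading/trailing blanks): yxxyxxy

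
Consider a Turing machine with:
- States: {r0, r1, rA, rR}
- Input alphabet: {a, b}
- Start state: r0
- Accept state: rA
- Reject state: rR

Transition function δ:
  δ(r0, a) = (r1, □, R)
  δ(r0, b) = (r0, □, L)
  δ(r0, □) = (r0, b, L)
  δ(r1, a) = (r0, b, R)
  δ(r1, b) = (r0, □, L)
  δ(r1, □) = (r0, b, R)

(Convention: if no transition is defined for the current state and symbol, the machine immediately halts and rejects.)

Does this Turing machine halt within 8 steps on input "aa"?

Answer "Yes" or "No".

Execution trace:
Initial: [r0]aa
Step 1: δ(r0, a) = (r1, □, R) → □[r1]a
Step 2: δ(r1, a) = (r0, b, R) → □b[r0]□
Step 3: δ(r0, □) = (r0, b, L) → □[r0]bb
Step 4: δ(r0, b) = (r0, □, L) → [r0]□□b
Step 5: δ(r0, □) = (r0, b, L) → [r0]□b□b
Step 6: δ(r0, □) = (r0, b, L) → [r0]□bb□b
Step 7: δ(r0, □) = (r0, b, L) → [r0]□bbb□b
Step 8: δ(r0, □) = (r0, b, L) → [r0]□bbbb□b

The machine has not reached a halting state after 8 steps.
The machine did not halt within the 8-step bound.

Answer: No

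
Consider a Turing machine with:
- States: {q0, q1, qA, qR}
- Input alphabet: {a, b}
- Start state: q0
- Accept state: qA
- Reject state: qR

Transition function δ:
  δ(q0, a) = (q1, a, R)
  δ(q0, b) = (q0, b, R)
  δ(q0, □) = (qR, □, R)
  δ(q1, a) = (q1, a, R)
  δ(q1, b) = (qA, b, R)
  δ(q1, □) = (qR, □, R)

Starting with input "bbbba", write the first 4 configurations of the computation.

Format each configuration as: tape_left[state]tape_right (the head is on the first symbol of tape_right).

Transitions applied:
Step 1: δ(q0, b) = (q0, b, R)
Step 2: δ(q0, b) = (q0, b, R)
Step 3: δ(q0, b) = (q0, b, R)

The first 4 configurations are:
[q0]bbbba ⊢ b[q0]bbba ⊢ bb[q0]bba ⊢ bbb[q0]ba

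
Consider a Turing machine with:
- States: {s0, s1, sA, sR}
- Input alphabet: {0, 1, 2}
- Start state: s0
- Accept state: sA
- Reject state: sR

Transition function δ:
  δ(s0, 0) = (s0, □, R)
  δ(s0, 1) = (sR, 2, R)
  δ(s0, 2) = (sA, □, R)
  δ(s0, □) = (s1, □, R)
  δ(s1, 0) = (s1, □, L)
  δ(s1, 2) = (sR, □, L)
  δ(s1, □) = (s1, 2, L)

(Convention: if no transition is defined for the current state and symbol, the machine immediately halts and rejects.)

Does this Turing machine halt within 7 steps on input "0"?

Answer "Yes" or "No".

Execution trace:
Initial: [s0]0
Step 1: δ(s0, 0) = (s0, □, R) → □[s0]□
Step 2: δ(s0, □) = (s1, □, R) → □□[s1]□
Step 3: δ(s1, □) = (s1, 2, L) → □[s1]□2
Step 4: δ(s1, □) = (s1, 2, L) → [s1]□22
Step 5: δ(s1, □) = (s1, 2, L) → [s1]□222
Step 6: δ(s1, □) = (s1, 2, L) → [s1]□2222
Step 7: δ(s1, □) = (s1, 2, L) → [s1]□22222

The machine has not reached a halting state after 7 steps.
The machine did not halt within the 7-step bound.

Answer: No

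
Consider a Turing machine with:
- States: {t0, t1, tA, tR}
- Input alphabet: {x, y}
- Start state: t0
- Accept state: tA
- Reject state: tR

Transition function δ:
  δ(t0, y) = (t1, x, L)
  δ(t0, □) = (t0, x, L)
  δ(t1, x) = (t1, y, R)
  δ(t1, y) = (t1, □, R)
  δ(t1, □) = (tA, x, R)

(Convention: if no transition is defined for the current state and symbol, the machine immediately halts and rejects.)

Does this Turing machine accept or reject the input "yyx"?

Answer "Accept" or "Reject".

Execution trace:
Initial: [t0]yyx
Step 1: δ(t0, y) = (t1, x, L) → [t1]□xyx
Step 2: δ(t1, □) = (tA, x, R) → x[tA]xyx

The machine reaches the accept state tA and halts.

Answer: Accept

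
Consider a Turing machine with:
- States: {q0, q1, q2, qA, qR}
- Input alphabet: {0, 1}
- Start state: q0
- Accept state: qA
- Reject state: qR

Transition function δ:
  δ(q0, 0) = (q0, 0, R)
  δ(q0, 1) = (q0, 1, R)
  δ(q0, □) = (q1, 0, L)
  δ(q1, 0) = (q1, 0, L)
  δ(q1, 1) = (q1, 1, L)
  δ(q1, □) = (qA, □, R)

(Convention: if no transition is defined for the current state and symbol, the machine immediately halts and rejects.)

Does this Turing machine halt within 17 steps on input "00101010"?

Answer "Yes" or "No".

Execution trace:
Initial: [q0]00101010
Step 1: δ(q0, 0) = (q0, 0, R) → 0[q0]0101010
Step 2: δ(q0, 0) = (q0, 0, R) → 00[q0]101010
Step 3: δ(q0, 1) = (q0, 1, R) → 001[q0]01010
Step 4: δ(q0, 0) = (q0, 0, R) → 0010[q0]1010
Step 5: δ(q0, 1) = (q0, 1, R) → 00101[q0]010
Step 6: δ(q0, 0) = (q0, 0, R) → 001010[q0]10
Step 7: δ(q0, 1) = (q0, 1, R) → 0010101[q0]0
Step 8: δ(q0, 0) = (q0, 0, R) → 00101010[q0]□
Step 9: δ(q0, □) = (q1, 0, L) → 0010101[q1]00
Step 10: δ(q1, 0) = (q1, 0, L) → 001010[q1]100
Step 11: δ(q1, 1) = (q1, 1, L) → 00101[q1]0100
Step 12: δ(q1, 0) = (q1, 0, L) → 0010[q1]10100
Step 13: δ(q1, 1) = (q1, 1, L) → 001[q1]010100
Step 14: δ(q1, 0) = (q1, 0, L) → 00[q1]1010100
Step 15: δ(q1, 1) = (q1, 1, L) → 0[q1]01010100
Step 16: δ(q1, 0) = (q1, 0, L) → [q1]001010100
Step 17: δ(q1, 0) = (q1, 0, L) → [q1]□001010100

The machine has not reached a halting state after 17 steps.
The machine did not halt within the 17-step bound.

Answer: No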